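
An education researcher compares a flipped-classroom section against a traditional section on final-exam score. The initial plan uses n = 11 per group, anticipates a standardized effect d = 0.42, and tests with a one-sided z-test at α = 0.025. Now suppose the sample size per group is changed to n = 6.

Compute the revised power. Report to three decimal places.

Power ≈ 0.109

With n = 6 per group: δ = d·√(n/2) = 0.42 × √(6/2) = 0.7275. Critical value z_{0.025} = 1.960.
Revised power = P(Z > 1.960 − δ) = Φ(-1.233) = 0.1089.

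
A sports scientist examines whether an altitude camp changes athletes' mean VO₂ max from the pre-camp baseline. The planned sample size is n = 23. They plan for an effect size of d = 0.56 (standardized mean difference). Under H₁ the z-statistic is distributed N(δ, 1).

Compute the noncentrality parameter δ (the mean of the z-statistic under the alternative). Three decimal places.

The noncentrality parameter scales effect size by the design's sample-size factor: δ = d·√n = 0.56 × √23 = 2.6857

δ ≈ 2.686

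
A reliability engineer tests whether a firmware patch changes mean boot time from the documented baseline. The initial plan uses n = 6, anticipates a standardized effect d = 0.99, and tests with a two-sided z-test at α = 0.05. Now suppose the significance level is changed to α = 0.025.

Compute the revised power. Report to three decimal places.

Power ≈ 0.573

δ = d·√n = 0.99 × √6 = 2.4250 (unchanged). New critical value: z_{0.0125} = 2.241.
Revised power = Φ(δ − 2.241) + Φ(−δ − 2.241) = Φ(0.184) + Φ(-4.666) = 0.5728 + 0.0000 = 0.5728.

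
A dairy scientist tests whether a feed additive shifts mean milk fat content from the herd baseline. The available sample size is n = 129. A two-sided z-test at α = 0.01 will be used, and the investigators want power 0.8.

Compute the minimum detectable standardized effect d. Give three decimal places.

d ≈ 0.301

Need Φ(δ − 2.576) = 0.8, so δ = 2.576 + 0.842 = 3.417.
(Lower-tail contribution to power is negligible for δ > 0.)
δ = d·√n ⇒ d = δ/√n = 3.417/√129 = 0.3009.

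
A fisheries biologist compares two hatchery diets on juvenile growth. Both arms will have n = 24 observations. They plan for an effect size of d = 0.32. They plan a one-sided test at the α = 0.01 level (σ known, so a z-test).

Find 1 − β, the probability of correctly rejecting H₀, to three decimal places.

Power ≈ 0.112

Noncentrality parameter: δ = d·√(n/2) = 0.32 × √(24/2) = 1.1085
Critical value for a one-sided test at α = 0.01: z_α = 2.326.
Power = Φ(δ − 2.326) = Φ(-1.218) = 0.1116.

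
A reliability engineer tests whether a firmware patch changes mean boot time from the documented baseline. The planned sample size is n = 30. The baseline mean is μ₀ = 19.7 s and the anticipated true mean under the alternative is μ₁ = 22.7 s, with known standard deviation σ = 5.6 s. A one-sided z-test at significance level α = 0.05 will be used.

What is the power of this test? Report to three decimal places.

Power ≈ 0.901

Standardized effect: d = |μ₁ − μ₀| / σ = |22.7 − 19.7| / 5.6 = 0.5357
Noncentrality parameter: δ = d·√n = 0.5357 × √30 = 2.9342
Critical value for a one-sided test at α = 0.05: z_α = 1.645.
Power = Φ(δ − 1.645) = Φ(1.289) = 0.9014.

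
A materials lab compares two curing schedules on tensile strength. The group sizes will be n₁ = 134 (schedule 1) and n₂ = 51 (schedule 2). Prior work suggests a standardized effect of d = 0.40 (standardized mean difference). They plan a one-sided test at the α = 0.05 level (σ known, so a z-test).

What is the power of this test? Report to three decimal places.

Power ≈ 0.784

Noncentrality parameter: δ = d / √(1/n₁ + 1/n₂) = 0.40 / √(1/134 + 1/51) = 2.4311
One-sided α = 0.05 → critical value z_{0.05} = 1.645.
Power = P(Z > 1.645 − δ) = Φ(0.786) = 0.7842.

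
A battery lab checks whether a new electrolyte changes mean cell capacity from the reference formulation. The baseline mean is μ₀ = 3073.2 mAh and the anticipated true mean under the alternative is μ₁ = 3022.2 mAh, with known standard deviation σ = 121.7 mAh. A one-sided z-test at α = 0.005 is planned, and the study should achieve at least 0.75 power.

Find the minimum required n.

n = 61

Standardized effect: d = |μ₁ − μ₀| / σ = |3022.2 − 3073.2| / 121.7 = 0.4191
For power 0.75 need Φ(δ − z_{0.005}) = 0.75, so δ = z_{0.005} + z_{0.25} = 2.576 + 0.674 = 3.250.
δ = d·√n ⇒ n = (δ/d)² = (3.250 / 0.4191)² = 60.16.
Rounding up, n = 61.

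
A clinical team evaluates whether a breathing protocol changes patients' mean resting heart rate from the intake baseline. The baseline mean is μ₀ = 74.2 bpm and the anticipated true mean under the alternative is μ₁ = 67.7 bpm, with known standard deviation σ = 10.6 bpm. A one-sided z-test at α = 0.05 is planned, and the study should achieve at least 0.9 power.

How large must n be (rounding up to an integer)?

Standardized effect: d = |μ₁ − μ₀| / σ = |67.7 − 74.2| / 10.6 = 0.6132
Set Φ(δ − 1.645) = 0.9; then δ − 1.645 = Φ⁻¹(0.9) = 1.282, giving δ = 2.926.
δ = d·√n ⇒ n = (δ/d)² = (2.926 / 0.6132)² = 22.77.
Rounding up, n = 23.

n = 23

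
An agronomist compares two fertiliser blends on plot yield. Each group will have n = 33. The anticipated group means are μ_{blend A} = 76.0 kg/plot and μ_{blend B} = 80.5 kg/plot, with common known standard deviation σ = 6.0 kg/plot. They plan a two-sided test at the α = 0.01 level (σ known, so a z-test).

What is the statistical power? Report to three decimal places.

Standardized effect: d = |μ_{blend A} − μ_{blend B}| / σ = |76.0 − 80.5| / 6.0 = 0.7500
Noncentrality parameter: δ = d·√(n/2) = 0.7500 × √(33/2) = 3.0465
Critical value for a two-sided test at α = 0.01: z_{α/2} = 2.576.
Power = Φ(δ − 2.576) + Φ(−δ − 2.576) = Φ(0.471) + Φ(-5.622) = 0.6811 + 0.0000 = 0.6811.

Power ≈ 0.681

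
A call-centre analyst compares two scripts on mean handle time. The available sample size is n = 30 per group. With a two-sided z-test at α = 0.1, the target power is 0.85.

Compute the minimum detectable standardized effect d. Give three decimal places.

Required noncentrality: δ = z_{0.05} + z_{0.15} = 1.645 + 1.036 = 2.681.
(The second rejection-region term Φ(−δ − z_{α/2}) is negligible and dropped.)
δ = d·√(n/2) ⇒ d = δ/√(n/2) = 2.681/√(30/2) = 0.6923.

d ≈ 0.692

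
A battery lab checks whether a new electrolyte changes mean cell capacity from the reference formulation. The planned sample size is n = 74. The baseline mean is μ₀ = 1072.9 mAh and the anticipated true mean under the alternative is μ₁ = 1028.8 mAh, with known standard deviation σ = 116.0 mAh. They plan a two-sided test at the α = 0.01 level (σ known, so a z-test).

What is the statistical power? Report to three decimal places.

Power ≈ 0.756

Standardized effect: d = |μ₁ − μ₀| / σ = |1028.8 − 1072.9| / 116.0 = 0.3802
Noncentrality parameter: δ = d·√n = 0.3802 × √74 = 3.2704
Two-sided α = 0.01 → critical value z_{0.005} = 2.576.
Power = Φ(δ − 2.576) + Φ(−δ − 2.576) = Φ(0.695) + Φ(-5.846) = 0.7563 + 0.0000 = 0.7563.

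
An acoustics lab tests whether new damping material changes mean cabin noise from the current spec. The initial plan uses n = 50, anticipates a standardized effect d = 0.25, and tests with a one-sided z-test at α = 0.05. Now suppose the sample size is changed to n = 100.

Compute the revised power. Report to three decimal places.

With n = 100: δ = d·√n = 0.25 × √100 = 2.5000. Critical value z_{0.05} = 1.645.
Revised power = P(Z > 1.645 − δ) = Φ(0.855) = 0.8038.

Power ≈ 0.804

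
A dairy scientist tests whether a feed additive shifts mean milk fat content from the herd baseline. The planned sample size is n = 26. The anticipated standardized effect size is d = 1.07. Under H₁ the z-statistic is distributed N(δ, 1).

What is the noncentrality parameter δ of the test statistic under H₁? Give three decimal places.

The noncentrality parameter scales effect size by the design's sample-size factor: δ = d·√n = 1.07 × √26 = 5.4560

δ ≈ 5.456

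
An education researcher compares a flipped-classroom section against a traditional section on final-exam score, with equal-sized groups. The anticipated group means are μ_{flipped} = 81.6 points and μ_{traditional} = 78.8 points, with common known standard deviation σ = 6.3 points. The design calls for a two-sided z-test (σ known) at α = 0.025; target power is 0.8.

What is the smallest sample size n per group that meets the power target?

Standardized effect: d = |μ_{flipped} − μ_{traditional}| / σ = |81.6 − 78.8| / 6.3 = 0.4444
For power 0.8 need Φ(δ − z_{0.0125}) = 0.8, so δ = z_{0.0125} + z_{0.20} = 2.241 + 0.842 = 3.083.
(Ignoring the negligible lower-tail rejection probability gives the usual closed-form inversion.)
δ = d·√(n/2) ⇒ n = 2(δ/d)² = 2 × (3.083 / 0.4444)² = 96.24.
Rounding up, n = 97 per group.

n = 97 per group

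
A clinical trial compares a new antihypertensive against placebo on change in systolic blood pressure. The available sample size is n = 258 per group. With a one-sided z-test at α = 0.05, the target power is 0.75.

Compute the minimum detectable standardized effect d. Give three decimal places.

d ≈ 0.204

Need Φ(δ − 1.645) = 0.75, so δ = 1.645 + 0.674 = 2.319.
δ = d·√(n/2) ⇒ d = δ/√(n/2) = 2.319/√(258/2) = 0.2042.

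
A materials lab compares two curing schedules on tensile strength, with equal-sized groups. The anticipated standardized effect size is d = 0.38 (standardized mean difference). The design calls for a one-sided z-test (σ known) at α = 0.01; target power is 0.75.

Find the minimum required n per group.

For power 0.75 need Φ(δ − z_{0.01}) = 0.75, so δ = z_{0.01} + z_{0.25} = 2.326 + 0.674 = 3.001.
δ = d·√(n/2) ⇒ n = 2(δ/d)² = 2 × (3.001 / 0.38)² = 124.72.
Round up to the next whole unit.

n = 125 per group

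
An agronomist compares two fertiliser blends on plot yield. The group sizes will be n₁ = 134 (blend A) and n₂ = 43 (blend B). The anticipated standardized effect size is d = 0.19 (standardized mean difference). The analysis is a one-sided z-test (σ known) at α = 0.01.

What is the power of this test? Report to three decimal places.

Power ≈ 0.107

Noncentrality parameter: δ = d / √(1/n₁ + 1/n₂) = 0.19 / √(1/134 + 1/43) = 1.0841
Critical value for a one-sided test at α = 0.01: z_α = 2.326.
Power = P(Z > 2.326 − δ) = Φ(-1.242) = 0.1071.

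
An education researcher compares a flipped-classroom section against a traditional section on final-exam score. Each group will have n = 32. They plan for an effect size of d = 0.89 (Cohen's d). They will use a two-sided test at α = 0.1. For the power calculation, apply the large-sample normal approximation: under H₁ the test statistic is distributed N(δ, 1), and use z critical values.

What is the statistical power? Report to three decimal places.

Noncentrality parameter: δ = d·√(n/2) = 0.89 × √(32/2) = 3.5600
Two-sided α = 0.1 → critical value z_{0.05} = 1.645.
Power = Φ(δ − 1.645) + Φ(−δ − 1.645) = Φ(1.915) + Φ(-5.205) = 0.9723 + 0.0000 = 0.9723.

Power ≈ 0.972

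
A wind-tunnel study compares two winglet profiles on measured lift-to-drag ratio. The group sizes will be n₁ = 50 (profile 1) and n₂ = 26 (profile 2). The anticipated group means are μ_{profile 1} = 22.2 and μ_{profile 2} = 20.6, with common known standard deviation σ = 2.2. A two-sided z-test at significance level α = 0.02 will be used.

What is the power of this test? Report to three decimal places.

Power ≈ 0.752

Standardized effect: d = |μ_{profile 1} − μ_{profile 2}| / σ = |22.2 − 20.6| / 2.2 = 0.7273
Noncentrality parameter: δ = d / √(1/n₁ + 1/n₂) = 0.7273 / √(1/50 + 1/26) = 3.0079
Two-sided α = 0.02 → critical value z_{0.01} = 2.326.
Power = Φ(δ − 2.326) + Φ(−δ − 2.326) = Φ(0.682) + Φ(-5.334) = 0.7522 + 0.0000 = 0.7522.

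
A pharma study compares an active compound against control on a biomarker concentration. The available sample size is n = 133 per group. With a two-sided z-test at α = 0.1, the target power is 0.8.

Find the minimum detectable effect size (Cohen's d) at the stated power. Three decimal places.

d ≈ 0.305

Need Φ(δ − 1.645) = 0.8, so δ = 1.645 + 0.842 = 2.486.
(The second rejection-region term Φ(−δ − z_{α/2}) is negligible and dropped.)
δ = d·√(n/2) ⇒ d = δ/√(n/2) = 2.486/√(133/2) = 0.3049.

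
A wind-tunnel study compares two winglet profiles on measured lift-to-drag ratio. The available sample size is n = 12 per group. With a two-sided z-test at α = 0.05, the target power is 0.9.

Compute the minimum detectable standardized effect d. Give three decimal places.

Need Φ(δ − 1.960) = 0.9, so δ = 1.960 + 1.282 = 3.242.
(The second rejection-region term Φ(−δ − z_{α/2}) is negligible and dropped.)
δ = d·√(n/2) ⇒ d = δ/√(n/2) = 3.242/√(12/2) = 1.3233.

d ≈ 1.323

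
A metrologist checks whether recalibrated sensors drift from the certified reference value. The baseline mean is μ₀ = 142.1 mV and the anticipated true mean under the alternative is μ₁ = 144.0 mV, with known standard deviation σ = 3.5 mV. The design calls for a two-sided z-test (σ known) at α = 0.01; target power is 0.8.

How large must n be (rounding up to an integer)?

Standardized effect: d = |μ₁ − μ₀| / σ = |144.0 − 142.1| / 3.5 = 0.5429
Set Φ(δ − 2.576) = 0.8; then δ − 2.576 = Φ⁻¹(0.8) = 0.842, giving δ = 3.417.
(Ignoring the negligible lower-tail rejection probability gives the usual closed-form inversion.)
δ = d·√n ⇒ n = (δ/d)² = (3.417 / 0.5429)² = 39.63.
Rounding up, n = 40.

n = 40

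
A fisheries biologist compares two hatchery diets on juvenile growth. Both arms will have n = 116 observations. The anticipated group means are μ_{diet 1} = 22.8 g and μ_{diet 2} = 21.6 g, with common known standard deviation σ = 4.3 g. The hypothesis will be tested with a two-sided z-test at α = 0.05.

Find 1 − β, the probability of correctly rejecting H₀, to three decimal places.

Power ≈ 0.566

Standardized effect: d = |μ_{diet 1} − μ_{diet 2}| / σ = |22.8 − 21.6| / 4.3 = 0.2791
Noncentrality parameter: δ = d·√(n/2) = 0.2791 × √(116/2) = 2.1253
Two-sided α = 0.05 → critical value z_{0.025} = 1.960.
Power = Φ(δ − 1.960) + Φ(−δ − 1.960) = Φ(0.165) + Φ(-4.085) = 0.5657 + 0.0000 = 0.5657.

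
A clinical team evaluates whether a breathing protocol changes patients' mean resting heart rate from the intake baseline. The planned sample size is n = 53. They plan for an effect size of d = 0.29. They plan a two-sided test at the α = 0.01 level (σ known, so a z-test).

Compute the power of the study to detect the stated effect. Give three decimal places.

Power ≈ 0.321

Noncentrality parameter: δ = d·√n = 0.29 × √53 = 2.1112
Critical value for a two-sided test at α = 0.01: z_{α/2} = 2.576.
Power = Φ(δ − 2.576) + Φ(−δ − 2.576) = Φ(-0.465) + Φ(-4.687) = 0.3211 + 0.0000 = 0.3211.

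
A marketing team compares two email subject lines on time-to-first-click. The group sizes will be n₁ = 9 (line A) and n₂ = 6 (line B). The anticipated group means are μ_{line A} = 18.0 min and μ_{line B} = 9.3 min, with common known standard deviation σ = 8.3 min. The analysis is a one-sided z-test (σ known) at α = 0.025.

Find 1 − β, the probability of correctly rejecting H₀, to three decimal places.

Standardized effect: d = |μ_{line A} − μ_{line B}| / σ = |18.0 − 9.3| / 8.3 = 1.0482
Noncentrality parameter: δ = d / √(1/n₁ + 1/n₂) = 1.0482 / √(1/9 + 1/6) = 1.9888
One-sided α = 0.025 → critical value z_{0.025} = 1.960.
Power = P(Z > 1.960 − δ) = Φ(0.029) = 0.5115.

Power ≈ 0.512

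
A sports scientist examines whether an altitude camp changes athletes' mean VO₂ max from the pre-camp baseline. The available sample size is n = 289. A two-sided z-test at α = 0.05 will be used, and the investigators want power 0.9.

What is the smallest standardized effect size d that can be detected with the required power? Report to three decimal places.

d ≈ 0.191

Required noncentrality: δ = z_{0.025} + z_{0.10} = 1.960 + 1.282 = 3.242.
(Lower-tail contribution to power is negligible for δ > 0.)
δ = d·√n ⇒ d = δ/√n = 3.242/√289 = 0.1907.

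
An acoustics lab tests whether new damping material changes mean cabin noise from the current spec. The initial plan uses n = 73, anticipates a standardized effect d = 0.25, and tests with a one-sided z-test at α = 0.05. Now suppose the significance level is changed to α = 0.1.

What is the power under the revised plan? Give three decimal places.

Power ≈ 0.804

δ = d·√n = 0.25 × √73 = 2.1360 (unchanged). New critical value: z_{0.1} = 1.282.
Revised power = Φ(δ − 1.282) = Φ(0.854) = 0.8036.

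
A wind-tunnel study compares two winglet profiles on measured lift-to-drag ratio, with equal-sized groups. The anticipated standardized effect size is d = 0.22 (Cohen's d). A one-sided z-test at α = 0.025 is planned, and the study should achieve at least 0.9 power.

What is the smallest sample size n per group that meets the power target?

Set Φ(δ − 1.960) = 0.9; then δ − 1.960 = Φ⁻¹(0.9) = 1.282, giving δ = 3.242.
δ = d·√(n/2) ⇒ n = 2(δ/d)² = 2 × (3.242 / 0.22)² = 434.19.
Round up to the next whole unit.

n = 435 per group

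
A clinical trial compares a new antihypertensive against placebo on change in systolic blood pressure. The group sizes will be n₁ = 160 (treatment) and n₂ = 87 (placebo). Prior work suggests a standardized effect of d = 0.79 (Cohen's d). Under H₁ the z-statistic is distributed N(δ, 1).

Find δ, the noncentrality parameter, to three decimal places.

δ ≈ 5.931

The noncentrality parameter scales effect size by the design's sample-size factor: δ = d / √(1/n₁ + 1/n₂) = 0.79 / √(1/160 + 1/87) = 5.9306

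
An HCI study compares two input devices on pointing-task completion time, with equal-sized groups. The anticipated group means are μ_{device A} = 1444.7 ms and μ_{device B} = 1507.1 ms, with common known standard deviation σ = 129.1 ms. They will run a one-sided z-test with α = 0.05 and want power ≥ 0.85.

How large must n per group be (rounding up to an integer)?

n = 62 per group

Standardized effect: d = |μ_{device A} − μ_{device B}| / σ = |1444.7 − 1507.1| / 129.1 = 0.4833
Set Φ(δ − 1.645) = 0.85; then δ − 1.645 = Φ⁻¹(0.85) = 1.036, giving δ = 2.681.
δ = d·√(n/2) ⇒ n = 2(δ/d)² = 2 × (2.681 / 0.4833)² = 61.55.
Round up to the next whole unit.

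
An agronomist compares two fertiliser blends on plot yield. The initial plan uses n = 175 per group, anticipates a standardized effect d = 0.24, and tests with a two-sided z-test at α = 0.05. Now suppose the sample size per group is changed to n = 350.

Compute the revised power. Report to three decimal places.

With n = 350 per group: δ = d·√(n/2) = 0.24 × √(350/2) = 3.1749. Critical value z_{0.025} = 1.960.
Revised power = Φ(δ − 1.960) + Φ(−δ − 1.960) = Φ(1.215) + Φ(-5.135) = 0.8878 + 0.0000 = 0.8878.

Power ≈ 0.888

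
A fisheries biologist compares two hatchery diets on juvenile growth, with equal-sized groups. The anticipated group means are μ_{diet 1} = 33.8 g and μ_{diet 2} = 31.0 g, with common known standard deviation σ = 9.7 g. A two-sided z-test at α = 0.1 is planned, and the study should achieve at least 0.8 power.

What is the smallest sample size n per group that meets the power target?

Standardized effect: d = |μ_{diet 1} − μ_{diet 2}| / σ = |33.8 − 31.0| / 9.7 = 0.2887
Set Φ(δ − 1.645) = 0.8; then δ − 1.645 = Φ⁻¹(0.8) = 0.842, giving δ = 2.486.
(The Φ(−δ − z_{α/2}) term is vanishingly small for δ > 0 and is dropped in the standard sample-size formula.)
δ = d·√(n/2) ⇒ n = 2(δ/d)² = 2 × (2.486 / 0.2887)² = 148.40.
Rounding up, n = 149 per group.

n = 149 per group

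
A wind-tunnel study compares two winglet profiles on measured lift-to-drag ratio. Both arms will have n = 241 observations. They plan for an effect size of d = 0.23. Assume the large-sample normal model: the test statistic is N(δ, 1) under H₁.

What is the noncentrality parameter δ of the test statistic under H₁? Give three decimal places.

δ = d·√(n/2) = 0.23 × √(241/2) = 2.5248

δ ≈ 2.525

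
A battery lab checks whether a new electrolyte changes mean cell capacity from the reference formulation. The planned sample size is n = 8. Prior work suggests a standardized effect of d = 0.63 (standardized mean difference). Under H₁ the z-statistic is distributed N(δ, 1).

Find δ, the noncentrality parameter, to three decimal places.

δ = d·√n = 0.63 × √8 = 1.7819

δ ≈ 1.782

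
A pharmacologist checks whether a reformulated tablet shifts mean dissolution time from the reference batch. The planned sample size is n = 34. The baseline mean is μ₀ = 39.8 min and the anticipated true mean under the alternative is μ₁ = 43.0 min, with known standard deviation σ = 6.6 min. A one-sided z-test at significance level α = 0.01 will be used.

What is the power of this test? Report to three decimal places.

Power ≈ 0.692

Standardized effect: d = |μ₁ − μ₀| / σ = |43.0 − 39.8| / 6.6 = 0.4848
Noncentrality parameter: δ = d·√n = 0.4848 × √34 = 2.8271
One-sided α = 0.01 → critical value z_{0.01} = 2.326.
Power = P(Z > 2.326 − δ) = Φ(0.501) = 0.6917.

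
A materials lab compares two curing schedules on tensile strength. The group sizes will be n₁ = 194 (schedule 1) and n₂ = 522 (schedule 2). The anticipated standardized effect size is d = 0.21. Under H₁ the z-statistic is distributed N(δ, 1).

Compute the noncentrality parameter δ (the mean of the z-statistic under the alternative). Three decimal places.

δ = d / √(1/n₁ + 1/n₂) = 0.21 / √(1/194 + 1/522) = 2.4975

δ ≈ 2.497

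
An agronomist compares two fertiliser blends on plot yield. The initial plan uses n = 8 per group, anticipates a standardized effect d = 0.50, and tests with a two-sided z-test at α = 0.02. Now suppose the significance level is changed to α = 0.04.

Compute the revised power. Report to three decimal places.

δ = d·√(n/2) = 0.50 × √(8/2) = 1.0000 (unchanged). New critical value: z_{0.02} = 2.054.
Revised power = Φ(δ − 2.054) + Φ(−δ − 2.054) = Φ(-1.054) + Φ(-3.054) = 0.1460 + 0.0011 = 0.1471.

Power ≈ 0.147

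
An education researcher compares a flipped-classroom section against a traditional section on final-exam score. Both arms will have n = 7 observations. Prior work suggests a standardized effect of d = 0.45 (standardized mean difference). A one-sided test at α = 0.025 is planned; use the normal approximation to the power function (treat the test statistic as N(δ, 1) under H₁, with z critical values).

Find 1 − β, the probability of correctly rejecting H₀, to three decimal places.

Noncentrality parameter: δ = d·√(n/2) = 0.45 × √(7/2) = 0.8419
One-sided α = 0.025 → critical value z_{0.025} = 1.960.
Power = Φ(δ − 1.960) = Φ(-1.118) = 0.1318.

Power ≈ 0.132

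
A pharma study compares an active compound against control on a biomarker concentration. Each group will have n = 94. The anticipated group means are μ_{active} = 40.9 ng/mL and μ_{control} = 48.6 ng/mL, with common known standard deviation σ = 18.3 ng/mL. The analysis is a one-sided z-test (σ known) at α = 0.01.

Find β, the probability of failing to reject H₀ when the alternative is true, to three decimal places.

β ≈ 0.288

Standardized effect: d = |μ_{active} − μ_{control}| / σ = |40.9 − 48.6| / 18.3 = 0.4208
Noncentrality parameter: δ = d·√(n/2) = 0.4208 × √(94/2) = 2.8846
Critical value for a one-sided test at α = 0.01: z_α = 2.326.
Power = P(Z > 2.326 − δ) = Φ(0.558) = 0.7117.
Type II error: β = 1 − power = 1 − 0.7117 = 0.2883.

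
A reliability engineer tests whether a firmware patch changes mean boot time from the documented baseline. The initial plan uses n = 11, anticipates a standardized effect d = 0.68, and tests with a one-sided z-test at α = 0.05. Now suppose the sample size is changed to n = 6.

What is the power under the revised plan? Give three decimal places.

Power ≈ 0.508

With n = 6: δ = d·√n = 0.68 × √6 = 1.6657. Critical value z_{0.05} = 1.645.
Revised power = Φ(δ − 1.645) = Φ(0.021) = 0.5083.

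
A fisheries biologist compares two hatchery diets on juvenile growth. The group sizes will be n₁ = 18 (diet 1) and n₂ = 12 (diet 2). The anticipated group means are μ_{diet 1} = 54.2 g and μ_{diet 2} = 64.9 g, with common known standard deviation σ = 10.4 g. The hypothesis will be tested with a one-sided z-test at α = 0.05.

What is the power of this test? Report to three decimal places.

Power ≈ 0.868

Standardized effect: d = |μ_{diet 1} − μ_{diet 2}| / σ = |54.2 − 64.9| / 10.4 = 1.0288
Noncentrality parameter: δ = d / √(1/n₁ + 1/n₂) = 1.0288 / √(1/18 + 1/12) = 2.7607
One-sided α = 0.05 → critical value z_{0.05} = 1.645.
Power = P(Z > 1.645 − δ) = Φ(1.116) = 0.8678.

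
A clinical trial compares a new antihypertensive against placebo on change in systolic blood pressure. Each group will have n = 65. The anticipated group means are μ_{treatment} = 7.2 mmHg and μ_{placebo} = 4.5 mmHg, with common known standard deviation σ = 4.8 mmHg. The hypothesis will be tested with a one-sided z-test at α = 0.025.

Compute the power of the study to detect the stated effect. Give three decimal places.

Power ≈ 0.894

Standardized effect: d = |μ_{treatment} − μ_{placebo}| / σ = |7.2 − 4.5| / 4.8 = 0.5625
Noncentrality parameter: δ = d·√(n/2) = 0.5625 × √(65/2) = 3.2067
Critical value for a one-sided test at α = 0.025: z_α = 1.960.
Power = P(Z > 1.960 − δ) = Φ(1.247) = 0.8938.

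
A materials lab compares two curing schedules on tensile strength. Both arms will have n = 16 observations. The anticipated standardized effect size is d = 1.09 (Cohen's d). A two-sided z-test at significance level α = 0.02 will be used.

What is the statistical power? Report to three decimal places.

Power ≈ 0.775

Noncentrality parameter: δ = d·√(n/2) = 1.09 × √(16/2) = 3.0830
Critical value for a two-sided test at α = 0.02: z_{α/2} = 2.326.
Power = Φ(δ − 2.326) + Φ(−δ − 2.326) = Φ(0.757) + Φ(-5.409) = 0.7754 + 0.0000 = 0.7754.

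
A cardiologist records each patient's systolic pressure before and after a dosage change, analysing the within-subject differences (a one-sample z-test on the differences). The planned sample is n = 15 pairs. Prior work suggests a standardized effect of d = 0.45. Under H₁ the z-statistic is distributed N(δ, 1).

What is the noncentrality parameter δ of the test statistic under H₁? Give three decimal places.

δ ≈ 1.743

The noncentrality parameter scales effect size by the design's sample-size factor: δ = d·√n = 0.45 × √15 = 1.7428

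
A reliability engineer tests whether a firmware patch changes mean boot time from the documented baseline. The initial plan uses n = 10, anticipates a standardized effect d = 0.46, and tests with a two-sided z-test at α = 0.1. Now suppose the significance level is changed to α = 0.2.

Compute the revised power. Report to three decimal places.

δ = d·√n = 0.46 × √10 = 1.4546 (unchanged). New critical value: z_{0.1} = 1.282.
Revised power = Φ(δ − 1.282) + Φ(−δ − 1.282) = Φ(0.173) + Φ(-2.736) = 0.5687 + 0.0031 = 0.5718.

Power ≈ 0.572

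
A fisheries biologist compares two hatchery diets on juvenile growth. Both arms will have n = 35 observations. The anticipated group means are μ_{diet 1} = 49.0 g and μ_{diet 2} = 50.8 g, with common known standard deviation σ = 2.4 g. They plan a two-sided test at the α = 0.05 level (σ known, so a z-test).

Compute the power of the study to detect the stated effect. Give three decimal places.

Standardized effect: d = |μ_{diet 1} − μ_{diet 2}| / σ = |49.0 − 50.8| / 2.4 = 0.7500
Noncentrality parameter: δ = d·√(n/2) = 0.7500 × √(35/2) = 3.1375
Two-sided α = 0.05 → critical value z_{0.025} = 1.960.
Power = Φ(δ − 1.960) + Φ(−δ − 1.960) = Φ(1.178) + Φ(-5.097) = 0.8805 + 0.0000 = 0.8805.

Power ≈ 0.881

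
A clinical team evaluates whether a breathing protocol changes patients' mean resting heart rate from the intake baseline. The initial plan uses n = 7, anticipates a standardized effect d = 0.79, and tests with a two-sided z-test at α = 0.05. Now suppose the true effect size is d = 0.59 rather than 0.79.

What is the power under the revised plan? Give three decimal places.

With d = 0.59: δ = d·√n = 0.59 × √7 = 1.5610. Critical value z_{0.025} = 1.960.
Revised power = Φ(δ − 1.960) + Φ(−δ − 1.960) = Φ(-0.399) + Φ(-3.521) = 0.3450 + 0.0002 = 0.3452.

Power ≈ 0.345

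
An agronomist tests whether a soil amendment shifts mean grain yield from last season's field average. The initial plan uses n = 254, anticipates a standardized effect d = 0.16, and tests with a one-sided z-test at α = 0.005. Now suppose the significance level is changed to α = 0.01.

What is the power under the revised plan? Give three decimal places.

δ = d·√n = 0.16 × √254 = 2.5500 (unchanged). New critical value: z_{0.01} = 2.326.
Revised power = Φ(δ − 2.326) = Φ(0.224) = 0.5885.

Power ≈ 0.588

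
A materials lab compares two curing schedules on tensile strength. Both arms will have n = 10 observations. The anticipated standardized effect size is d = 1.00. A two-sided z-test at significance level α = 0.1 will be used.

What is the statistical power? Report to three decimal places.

Noncentrality parameter: δ = d·√(n/2) = 1.00 × √(10/2) = 2.2361
Two-sided α = 0.1 → critical value z_{0.05} = 1.645.
Power = Φ(δ − 1.645) + Φ(−δ − 1.645) = Φ(0.591) + Φ(-3.881) = 0.7228 + 0.0001 = 0.7229.

Power ≈ 0.723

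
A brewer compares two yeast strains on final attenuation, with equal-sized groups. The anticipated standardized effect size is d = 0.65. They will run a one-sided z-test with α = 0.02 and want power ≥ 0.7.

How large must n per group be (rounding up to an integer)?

n = 32 per group

For power 0.7 need Φ(δ − z_{0.02}) = 0.7, so δ = z_{0.02} + z_{0.30} = 2.054 + 0.524 = 2.578.
δ = d·√(n/2) ⇒ n = 2(δ/d)² = 2 × (2.578 / 0.65)² = 31.46.
Rounding up, n = 32 per group.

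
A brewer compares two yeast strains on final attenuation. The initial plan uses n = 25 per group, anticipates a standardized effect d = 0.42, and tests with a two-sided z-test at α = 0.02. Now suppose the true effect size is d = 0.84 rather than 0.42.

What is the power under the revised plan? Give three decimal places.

With d = 0.84: δ = d·√(n/2) = 0.84 × √(25/2) = 2.9698. Critical value z_{0.01} = 2.326.
Revised power = Φ(δ − 2.326) + Φ(−δ − 2.326) = Φ(0.644) + Φ(-5.296) = 0.7401 + 0.0000 = 0.7401.

Power ≈ 0.740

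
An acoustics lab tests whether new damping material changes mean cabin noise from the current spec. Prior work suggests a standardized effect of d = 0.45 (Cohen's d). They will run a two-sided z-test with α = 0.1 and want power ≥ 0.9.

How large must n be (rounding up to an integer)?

For power 0.9 need Φ(δ − z_{0.05}) = 0.9, so δ = z_{0.05} + z_{0.10} = 1.645 + 1.282 = 2.926.
(The Φ(−δ − z_{α/2}) term is vanishingly small for δ > 0 and is dropped in the standard sample-size formula.)
δ = d·√n ⇒ n = (δ/d)² = (2.926 / 0.45)² = 42.29.
Round up to the next whole unit.

n = 43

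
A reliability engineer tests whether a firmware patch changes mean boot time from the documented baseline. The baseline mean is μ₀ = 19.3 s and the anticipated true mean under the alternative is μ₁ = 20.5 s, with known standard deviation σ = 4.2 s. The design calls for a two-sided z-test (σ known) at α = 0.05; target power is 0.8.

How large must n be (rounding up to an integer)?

Standardized effect: d = |μ₁ − μ₀| / σ = |20.5 − 19.3| / 4.2 = 0.2857
Set Φ(δ − 1.960) = 0.8; then δ − 1.960 = Φ⁻¹(0.8) = 0.842, giving δ = 2.802.
(The Φ(−δ − z_{α/2}) term is vanishingly small for δ > 0 and is dropped in the standard sample-size formula.)
δ = d·√n ⇒ n = (δ/d)² = (2.802 / 0.2857)² = 96.15.
Round up to the next whole unit.

n = 97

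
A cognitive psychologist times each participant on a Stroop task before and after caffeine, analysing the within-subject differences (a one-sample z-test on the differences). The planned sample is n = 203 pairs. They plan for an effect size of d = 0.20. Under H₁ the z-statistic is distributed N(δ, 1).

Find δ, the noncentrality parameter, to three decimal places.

δ ≈ 2.850

δ = d·√n = 0.20 × √203 = 2.8496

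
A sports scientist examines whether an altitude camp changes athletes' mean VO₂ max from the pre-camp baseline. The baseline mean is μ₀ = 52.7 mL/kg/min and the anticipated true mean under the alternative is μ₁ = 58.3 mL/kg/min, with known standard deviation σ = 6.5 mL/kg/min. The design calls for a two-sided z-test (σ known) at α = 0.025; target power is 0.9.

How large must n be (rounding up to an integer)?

Standardized effect: d = |μ₁ − μ₀| / σ = |58.3 − 52.7| / 6.5 = 0.8615
Set Φ(δ − 2.241) = 0.9; then δ − 2.241 = Φ⁻¹(0.9) = 1.282, giving δ = 3.523.
(The Φ(−δ − z_{α/2}) term is vanishingly small for δ > 0 and is dropped in the standard sample-size formula.)
δ = d·√n ⇒ n = (δ/d)² = (3.523 / 0.8615)² = 16.72.
Round up to the next whole unit.

n = 17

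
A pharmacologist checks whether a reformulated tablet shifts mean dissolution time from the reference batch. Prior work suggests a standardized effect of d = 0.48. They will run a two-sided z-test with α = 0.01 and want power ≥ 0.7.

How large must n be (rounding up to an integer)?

n = 42

Set Φ(δ − 2.576) = 0.7; then δ − 2.576 = Φ⁻¹(0.7) = 0.524, giving δ = 3.100.
(For δ > 0 the lower-tail rejection region contributes negligibly to power, so the one-term inversion is standard.)
δ = d·√n ⇒ n = (δ/d)² = (3.100 / 0.48)² = 41.72.
Round up to the next whole unit.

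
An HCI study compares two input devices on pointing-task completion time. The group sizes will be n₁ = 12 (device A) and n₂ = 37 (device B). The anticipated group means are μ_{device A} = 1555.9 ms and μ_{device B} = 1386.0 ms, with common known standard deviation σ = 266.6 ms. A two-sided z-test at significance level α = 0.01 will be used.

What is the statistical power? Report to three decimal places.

Power ≈ 0.255

Standardized effect: d = |μ_{device A} − μ_{device B}| / σ = |1555.9 − 1386.0| / 266.6 = 0.6373
Noncentrality parameter: δ = d / √(1/n₁ + 1/n₂) = 0.6373 / √(1/12 + 1/37) = 1.9183
Two-sided α = 0.01 → critical value z_{0.005} = 2.576.
Power = Φ(δ − 2.576) + Φ(−δ − 2.576) = Φ(-0.657) + Φ(-4.494) = 0.2554 + 0.0000 = 0.2554.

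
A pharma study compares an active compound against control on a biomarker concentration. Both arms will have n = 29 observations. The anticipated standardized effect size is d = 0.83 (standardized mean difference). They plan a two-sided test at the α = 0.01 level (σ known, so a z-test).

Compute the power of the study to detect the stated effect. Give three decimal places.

Power ≈ 0.721

Noncentrality parameter: δ = d·√(n/2) = 0.83 × √(29/2) = 3.1605
Two-sided α = 0.01 → critical value z_{0.005} = 2.576.
Power = Φ(δ − 2.576) + Φ(−δ − 2.576) = Φ(0.585) + Φ(-5.736) = 0.7206 + 0.0000 = 0.7206.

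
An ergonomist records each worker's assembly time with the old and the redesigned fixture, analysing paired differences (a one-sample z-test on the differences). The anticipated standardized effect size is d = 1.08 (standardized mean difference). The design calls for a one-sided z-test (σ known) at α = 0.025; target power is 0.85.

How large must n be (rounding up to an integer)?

n = 8

For power 0.85 need Φ(δ − z_{0.025}) = 0.85, so δ = z_{0.025} + z_{0.15} = 1.960 + 1.036 = 2.996.
δ = d·√n ⇒ n = (δ/d)² = (2.996 / 1.08)² = 7.70.
Rounding up, n = 8.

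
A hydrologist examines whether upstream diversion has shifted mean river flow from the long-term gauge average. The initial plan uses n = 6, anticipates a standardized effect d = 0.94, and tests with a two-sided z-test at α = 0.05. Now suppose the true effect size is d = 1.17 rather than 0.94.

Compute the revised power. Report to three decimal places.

With d = 1.17: δ = d·√n = 1.17 × √6 = 2.8659. Critical value z_{0.025} = 1.960.
Revised power = Φ(δ − 1.960) + Φ(−δ − 1.960) = Φ(0.906) + Φ(-4.826) = 0.8175 + 0.0000 = 0.8175.

Power ≈ 0.818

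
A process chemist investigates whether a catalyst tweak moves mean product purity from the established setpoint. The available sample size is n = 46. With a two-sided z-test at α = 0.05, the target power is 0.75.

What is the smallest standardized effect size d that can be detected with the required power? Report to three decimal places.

d ≈ 0.388

Need Φ(δ − 1.960) = 0.75, so δ = 1.960 + 0.674 = 2.634.
(The second rejection-region term Φ(−δ − z_{α/2}) is negligible and dropped.)
δ = d·√n ⇒ d = δ/√n = 2.634/√46 = 0.3884.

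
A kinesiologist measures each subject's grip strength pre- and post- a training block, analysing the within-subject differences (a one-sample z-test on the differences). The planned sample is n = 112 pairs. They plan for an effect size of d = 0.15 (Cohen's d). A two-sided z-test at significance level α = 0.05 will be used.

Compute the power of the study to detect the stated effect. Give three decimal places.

Power ≈ 0.355

Noncentrality parameter: δ = d·√n = 0.15 × √112 = 1.5875
Two-sided α = 0.05 → critical value z_{0.025} = 1.960.
Power = Φ(δ − 1.960) + Φ(−δ − 1.960) = Φ(-0.373) + Φ(-3.547) = 0.3548 + 0.0002 = 0.3549.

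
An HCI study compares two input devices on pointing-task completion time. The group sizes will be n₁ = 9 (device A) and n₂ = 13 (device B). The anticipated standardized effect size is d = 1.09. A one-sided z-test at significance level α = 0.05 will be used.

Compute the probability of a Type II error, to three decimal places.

Noncentrality parameter: δ = d / √(1/n₁ + 1/n₂) = 1.09 / √(1/9 + 1/13) = 2.5137
One-sided α = 0.05 → critical value z_{0.05} = 1.645.
Power = P(Z > 1.645 − δ) = Φ(0.869) = 0.8075.
Type II error: β = 1 − power = 1 − 0.8075 = 0.1925.

β ≈ 0.192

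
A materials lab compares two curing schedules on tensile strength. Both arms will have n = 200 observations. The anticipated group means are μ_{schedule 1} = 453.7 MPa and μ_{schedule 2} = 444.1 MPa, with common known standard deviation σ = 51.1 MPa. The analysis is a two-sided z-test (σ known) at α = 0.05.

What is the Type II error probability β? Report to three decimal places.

β ≈ 0.532

Standardized effect: d = |μ_{schedule 1} − μ_{schedule 2}| / σ = |453.7 − 444.1| / 51.1 = 0.1879
Noncentrality parameter: λ = d·√(n/2) = 0.1879 × √(200/2) = 1.8787
Critical value for a two-sided test at α = 0.05: z_{α/2} = 1.960.
Power = Φ(λ − 1.960) + Φ(−λ − 1.960) = Φ(-0.081) + Φ(-3.839) = 0.4676 + 0.0001 = 0.4677.
Type II error: β = 1 − power = 1 − 0.4677 = 0.5323.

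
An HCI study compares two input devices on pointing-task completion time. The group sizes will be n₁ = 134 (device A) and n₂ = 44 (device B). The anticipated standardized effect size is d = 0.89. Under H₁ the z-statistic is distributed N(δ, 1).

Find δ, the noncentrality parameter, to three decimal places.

δ = d / √(1/n₁ + 1/n₂) = 0.89 / √(1/134 + 1/44) = 5.1222

δ ≈ 5.122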